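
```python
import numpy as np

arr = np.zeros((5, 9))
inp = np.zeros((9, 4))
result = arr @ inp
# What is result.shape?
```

(5, 4)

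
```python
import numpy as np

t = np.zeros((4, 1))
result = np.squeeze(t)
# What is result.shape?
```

(4,)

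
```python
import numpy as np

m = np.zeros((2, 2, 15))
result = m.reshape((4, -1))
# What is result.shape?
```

(4, 15)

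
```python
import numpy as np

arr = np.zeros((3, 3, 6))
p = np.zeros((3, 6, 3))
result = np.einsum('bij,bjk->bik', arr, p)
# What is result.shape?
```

(3, 3, 3)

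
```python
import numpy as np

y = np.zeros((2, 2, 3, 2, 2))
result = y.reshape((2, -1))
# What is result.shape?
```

(2, 24)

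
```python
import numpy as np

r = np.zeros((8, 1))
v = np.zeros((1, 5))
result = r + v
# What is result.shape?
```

(8, 5)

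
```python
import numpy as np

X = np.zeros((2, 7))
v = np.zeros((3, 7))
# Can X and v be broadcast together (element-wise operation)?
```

No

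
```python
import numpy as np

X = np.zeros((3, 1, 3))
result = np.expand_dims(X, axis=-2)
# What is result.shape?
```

(3, 1, 1, 3)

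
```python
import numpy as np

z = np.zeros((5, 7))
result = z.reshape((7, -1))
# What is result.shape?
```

(7, 5)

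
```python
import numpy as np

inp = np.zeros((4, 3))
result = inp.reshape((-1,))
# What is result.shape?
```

(12,)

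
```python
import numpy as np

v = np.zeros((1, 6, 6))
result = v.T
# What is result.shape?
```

(6, 6, 1)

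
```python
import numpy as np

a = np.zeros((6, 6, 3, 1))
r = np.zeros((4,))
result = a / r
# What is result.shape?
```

(6, 6, 3, 4)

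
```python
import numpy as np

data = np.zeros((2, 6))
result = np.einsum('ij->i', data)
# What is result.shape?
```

(2,)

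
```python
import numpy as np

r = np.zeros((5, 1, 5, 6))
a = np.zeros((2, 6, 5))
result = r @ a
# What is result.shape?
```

(5, 2, 5, 5)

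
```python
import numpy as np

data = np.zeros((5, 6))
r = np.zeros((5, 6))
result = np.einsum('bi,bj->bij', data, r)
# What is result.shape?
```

(5, 6, 6)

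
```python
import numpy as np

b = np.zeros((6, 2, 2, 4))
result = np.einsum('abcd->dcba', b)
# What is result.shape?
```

(4, 2, 2, 6)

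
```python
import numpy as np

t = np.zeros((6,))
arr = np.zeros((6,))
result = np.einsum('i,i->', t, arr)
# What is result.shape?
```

()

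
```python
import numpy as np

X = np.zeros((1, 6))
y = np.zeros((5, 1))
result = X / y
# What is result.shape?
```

(5, 6)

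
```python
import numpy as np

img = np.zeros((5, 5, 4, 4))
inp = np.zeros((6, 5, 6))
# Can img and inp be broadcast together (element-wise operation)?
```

No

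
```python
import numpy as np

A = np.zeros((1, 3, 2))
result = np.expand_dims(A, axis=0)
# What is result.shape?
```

(1, 1, 3, 2)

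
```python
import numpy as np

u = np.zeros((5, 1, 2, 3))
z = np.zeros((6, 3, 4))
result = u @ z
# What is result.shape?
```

(5, 6, 2, 4)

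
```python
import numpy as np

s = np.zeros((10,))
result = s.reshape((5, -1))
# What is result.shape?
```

(5, 2)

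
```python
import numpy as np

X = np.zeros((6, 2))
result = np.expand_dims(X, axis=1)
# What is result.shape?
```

(6, 1, 2)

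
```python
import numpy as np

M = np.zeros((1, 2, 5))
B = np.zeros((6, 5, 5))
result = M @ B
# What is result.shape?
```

(6, 2, 5)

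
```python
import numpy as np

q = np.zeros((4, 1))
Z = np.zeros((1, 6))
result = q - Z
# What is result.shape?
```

(4, 6)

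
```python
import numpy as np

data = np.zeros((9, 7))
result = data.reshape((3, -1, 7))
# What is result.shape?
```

(3, 3, 7)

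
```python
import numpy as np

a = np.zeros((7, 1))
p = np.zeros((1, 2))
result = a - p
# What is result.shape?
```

(7, 2)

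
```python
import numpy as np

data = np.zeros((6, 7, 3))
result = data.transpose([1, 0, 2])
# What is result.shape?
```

(7, 6, 3)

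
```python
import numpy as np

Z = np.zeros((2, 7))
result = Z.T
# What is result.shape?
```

(7, 2)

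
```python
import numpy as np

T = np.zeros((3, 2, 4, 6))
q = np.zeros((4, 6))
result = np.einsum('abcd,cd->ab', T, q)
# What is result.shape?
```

(3, 2)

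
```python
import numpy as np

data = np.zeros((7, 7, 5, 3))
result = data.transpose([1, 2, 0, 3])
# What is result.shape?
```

(7, 5, 7, 3)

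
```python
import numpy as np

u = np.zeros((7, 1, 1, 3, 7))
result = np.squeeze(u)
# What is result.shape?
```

(7, 3, 7)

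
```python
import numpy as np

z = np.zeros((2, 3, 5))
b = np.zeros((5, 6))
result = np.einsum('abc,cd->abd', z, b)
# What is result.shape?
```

(2, 3, 6)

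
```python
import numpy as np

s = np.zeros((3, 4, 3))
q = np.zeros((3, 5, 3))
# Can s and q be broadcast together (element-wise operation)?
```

No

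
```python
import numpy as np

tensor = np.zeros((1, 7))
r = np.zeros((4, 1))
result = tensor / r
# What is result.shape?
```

(4, 7)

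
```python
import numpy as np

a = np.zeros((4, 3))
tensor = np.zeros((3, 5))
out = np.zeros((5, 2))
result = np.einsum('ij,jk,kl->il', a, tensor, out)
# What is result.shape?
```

(4, 2)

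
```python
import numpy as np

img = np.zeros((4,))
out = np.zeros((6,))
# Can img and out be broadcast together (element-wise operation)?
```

No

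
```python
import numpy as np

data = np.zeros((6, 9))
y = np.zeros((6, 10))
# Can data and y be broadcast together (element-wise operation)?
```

No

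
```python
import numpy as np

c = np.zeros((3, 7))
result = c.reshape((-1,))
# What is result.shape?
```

(21,)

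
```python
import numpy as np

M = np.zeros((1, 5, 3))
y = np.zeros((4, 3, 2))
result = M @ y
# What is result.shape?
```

(4, 5, 2)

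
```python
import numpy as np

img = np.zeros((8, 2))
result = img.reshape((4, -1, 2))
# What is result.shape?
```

(4, 2, 2)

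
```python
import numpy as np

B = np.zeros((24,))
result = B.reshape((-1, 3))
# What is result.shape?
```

(8, 3)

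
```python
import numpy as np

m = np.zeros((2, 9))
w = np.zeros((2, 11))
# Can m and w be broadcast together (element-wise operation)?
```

No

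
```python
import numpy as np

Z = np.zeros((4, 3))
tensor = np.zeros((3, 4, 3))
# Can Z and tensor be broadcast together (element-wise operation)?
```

Yes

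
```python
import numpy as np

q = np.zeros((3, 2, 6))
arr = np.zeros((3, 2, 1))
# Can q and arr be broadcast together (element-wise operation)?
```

Yes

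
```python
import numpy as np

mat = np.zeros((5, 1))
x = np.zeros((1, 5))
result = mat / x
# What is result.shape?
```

(5, 5)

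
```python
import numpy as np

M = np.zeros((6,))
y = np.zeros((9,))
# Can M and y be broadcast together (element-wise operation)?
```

No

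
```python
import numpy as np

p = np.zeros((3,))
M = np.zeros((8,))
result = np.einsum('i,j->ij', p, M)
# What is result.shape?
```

(3, 8)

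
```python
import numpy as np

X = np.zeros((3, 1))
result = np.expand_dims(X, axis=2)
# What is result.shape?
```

(3, 1, 1)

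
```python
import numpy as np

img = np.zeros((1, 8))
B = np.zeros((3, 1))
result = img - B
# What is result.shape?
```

(3, 8)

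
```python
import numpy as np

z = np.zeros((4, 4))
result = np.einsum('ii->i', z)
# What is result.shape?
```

(4,)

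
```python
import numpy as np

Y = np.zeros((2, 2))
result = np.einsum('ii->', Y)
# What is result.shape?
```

()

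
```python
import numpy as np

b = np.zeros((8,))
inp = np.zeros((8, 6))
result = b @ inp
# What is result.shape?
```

(6,)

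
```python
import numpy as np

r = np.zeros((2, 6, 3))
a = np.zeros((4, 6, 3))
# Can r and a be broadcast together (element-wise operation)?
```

No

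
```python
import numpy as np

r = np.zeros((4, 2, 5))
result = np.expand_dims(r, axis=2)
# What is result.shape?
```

(4, 2, 1, 5)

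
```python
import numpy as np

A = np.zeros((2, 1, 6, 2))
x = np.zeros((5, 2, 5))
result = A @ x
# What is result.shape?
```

(2, 5, 6, 5)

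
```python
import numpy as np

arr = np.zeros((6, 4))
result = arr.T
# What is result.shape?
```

(4, 6)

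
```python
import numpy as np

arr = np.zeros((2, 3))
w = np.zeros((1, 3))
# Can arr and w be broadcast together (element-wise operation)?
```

Yes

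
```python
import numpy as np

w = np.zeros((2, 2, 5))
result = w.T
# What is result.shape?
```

(5, 2, 2)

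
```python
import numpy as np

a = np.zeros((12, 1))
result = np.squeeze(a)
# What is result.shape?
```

(12,)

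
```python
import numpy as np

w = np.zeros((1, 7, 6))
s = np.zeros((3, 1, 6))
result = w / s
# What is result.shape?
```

(3, 7, 6)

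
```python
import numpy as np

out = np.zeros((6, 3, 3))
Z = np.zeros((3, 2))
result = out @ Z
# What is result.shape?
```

(6, 3, 2)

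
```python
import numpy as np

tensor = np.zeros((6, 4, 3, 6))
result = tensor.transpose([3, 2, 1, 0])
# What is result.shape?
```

(6, 3, 4, 6)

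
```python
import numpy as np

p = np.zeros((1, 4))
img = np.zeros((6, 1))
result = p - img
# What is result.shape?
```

(6, 4)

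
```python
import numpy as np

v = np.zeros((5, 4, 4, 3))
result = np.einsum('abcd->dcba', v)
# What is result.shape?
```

(3, 4, 4, 5)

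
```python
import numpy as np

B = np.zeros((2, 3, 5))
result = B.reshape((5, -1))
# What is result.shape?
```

(5, 6)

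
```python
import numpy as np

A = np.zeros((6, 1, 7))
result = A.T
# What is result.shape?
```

(7, 1, 6)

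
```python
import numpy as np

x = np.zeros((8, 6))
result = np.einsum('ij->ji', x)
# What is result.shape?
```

(6, 8)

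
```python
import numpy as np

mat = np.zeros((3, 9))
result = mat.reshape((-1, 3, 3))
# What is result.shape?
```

(3, 3, 3)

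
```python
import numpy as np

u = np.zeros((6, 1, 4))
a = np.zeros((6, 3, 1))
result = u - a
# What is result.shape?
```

(6, 3, 4)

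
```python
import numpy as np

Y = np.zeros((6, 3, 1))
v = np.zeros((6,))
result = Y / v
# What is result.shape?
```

(6, 3, 6)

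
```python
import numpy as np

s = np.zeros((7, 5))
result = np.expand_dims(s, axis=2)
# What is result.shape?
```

(7, 5, 1)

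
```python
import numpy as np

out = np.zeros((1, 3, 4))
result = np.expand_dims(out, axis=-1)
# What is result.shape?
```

(1, 3, 4, 1)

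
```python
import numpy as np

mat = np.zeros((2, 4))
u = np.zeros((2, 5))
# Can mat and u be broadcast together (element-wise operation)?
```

No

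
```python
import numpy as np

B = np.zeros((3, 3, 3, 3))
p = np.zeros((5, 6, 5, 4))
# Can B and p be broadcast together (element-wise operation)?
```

No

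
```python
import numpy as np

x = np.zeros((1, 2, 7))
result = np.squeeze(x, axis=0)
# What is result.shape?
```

(2, 7)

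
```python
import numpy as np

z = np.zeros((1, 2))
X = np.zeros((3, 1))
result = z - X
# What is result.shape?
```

(3, 2)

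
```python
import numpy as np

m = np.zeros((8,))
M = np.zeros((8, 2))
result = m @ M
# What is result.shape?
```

(2,)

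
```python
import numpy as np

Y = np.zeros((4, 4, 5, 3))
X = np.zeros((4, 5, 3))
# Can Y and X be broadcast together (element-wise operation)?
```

Yes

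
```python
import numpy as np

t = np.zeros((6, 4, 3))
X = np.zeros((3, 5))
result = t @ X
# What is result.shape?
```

(6, 4, 5)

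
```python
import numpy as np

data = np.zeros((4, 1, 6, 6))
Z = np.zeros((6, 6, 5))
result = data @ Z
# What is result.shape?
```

(4, 6, 6, 5)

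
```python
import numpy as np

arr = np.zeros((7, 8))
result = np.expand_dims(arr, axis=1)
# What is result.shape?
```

(7, 1, 8)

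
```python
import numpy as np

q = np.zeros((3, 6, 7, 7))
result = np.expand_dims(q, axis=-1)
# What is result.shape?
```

(3, 6, 7, 7, 1)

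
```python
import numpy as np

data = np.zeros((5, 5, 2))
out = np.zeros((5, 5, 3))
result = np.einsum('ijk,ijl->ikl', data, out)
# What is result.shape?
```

(5, 2, 3)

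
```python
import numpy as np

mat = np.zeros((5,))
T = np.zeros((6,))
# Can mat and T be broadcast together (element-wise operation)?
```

No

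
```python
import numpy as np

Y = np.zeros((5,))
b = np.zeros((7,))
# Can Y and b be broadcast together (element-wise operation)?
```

No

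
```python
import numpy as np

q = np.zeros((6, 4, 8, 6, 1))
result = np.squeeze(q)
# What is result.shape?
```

(6, 4, 8, 6)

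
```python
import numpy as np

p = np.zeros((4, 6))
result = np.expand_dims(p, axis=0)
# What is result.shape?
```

(1, 4, 6)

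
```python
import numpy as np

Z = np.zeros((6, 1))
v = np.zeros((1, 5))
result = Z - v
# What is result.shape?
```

(6, 5)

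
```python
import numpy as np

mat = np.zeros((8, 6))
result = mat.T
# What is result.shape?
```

(6, 8)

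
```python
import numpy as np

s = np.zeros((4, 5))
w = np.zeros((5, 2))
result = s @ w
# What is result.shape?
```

(4, 2)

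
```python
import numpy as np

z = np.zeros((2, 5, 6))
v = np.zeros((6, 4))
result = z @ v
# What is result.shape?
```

(2, 5, 4)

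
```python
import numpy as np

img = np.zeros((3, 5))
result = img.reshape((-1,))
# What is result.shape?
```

(15,)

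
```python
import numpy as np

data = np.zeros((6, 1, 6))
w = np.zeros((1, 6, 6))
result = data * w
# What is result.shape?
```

(6, 6, 6)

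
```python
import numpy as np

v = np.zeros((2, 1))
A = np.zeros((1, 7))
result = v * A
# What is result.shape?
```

(2, 7)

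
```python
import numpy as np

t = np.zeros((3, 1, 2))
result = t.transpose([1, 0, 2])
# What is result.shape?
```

(1, 3, 2)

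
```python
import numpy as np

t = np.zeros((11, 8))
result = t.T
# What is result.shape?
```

(8, 11)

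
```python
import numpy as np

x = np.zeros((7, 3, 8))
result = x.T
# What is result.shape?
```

(8, 3, 7)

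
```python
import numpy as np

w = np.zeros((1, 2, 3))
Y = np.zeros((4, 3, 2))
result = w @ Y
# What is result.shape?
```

(4, 2, 2)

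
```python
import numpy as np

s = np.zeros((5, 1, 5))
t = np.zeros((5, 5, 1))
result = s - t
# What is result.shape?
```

(5, 5, 5)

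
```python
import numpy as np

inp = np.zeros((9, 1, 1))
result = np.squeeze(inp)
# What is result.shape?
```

(9,)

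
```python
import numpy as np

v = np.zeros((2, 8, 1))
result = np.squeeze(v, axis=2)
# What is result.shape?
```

(2, 8)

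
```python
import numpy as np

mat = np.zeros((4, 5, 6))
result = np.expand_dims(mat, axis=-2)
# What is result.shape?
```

(4, 5, 1, 6)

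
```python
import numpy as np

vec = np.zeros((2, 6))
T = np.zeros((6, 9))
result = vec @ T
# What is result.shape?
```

(2, 9)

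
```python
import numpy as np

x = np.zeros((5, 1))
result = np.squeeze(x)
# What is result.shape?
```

(5,)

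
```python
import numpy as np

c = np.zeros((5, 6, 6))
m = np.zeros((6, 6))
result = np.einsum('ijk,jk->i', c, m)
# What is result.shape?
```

(5,)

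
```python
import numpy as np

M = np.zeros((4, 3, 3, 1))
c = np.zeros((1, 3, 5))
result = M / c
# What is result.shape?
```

(4, 3, 3, 5)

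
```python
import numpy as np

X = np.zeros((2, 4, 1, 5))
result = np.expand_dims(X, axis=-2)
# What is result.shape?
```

(2, 4, 1, 1, 5)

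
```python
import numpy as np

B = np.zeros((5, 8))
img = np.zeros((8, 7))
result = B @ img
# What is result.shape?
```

(5, 7)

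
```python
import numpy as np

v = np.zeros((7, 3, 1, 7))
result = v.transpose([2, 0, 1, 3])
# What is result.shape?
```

(1, 7, 3, 7)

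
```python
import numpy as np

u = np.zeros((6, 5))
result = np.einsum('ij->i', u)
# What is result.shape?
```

(6,)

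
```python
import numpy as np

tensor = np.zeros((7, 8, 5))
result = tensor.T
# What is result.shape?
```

(5, 8, 7)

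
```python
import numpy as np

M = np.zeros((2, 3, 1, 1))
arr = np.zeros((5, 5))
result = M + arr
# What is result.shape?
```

(2, 3, 5, 5)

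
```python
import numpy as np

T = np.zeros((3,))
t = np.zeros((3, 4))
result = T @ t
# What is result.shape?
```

(4,)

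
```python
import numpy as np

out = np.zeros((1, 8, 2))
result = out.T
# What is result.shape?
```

(2, 8, 1)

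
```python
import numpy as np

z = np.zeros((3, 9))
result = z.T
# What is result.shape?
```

(9, 3)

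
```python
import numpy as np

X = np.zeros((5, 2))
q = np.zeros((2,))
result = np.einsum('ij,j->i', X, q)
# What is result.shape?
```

(5,)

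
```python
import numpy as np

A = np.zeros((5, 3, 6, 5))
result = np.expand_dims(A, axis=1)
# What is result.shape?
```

(5, 1, 3, 6, 5)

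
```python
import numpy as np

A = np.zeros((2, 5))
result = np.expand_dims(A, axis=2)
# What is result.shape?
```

(2, 5, 1)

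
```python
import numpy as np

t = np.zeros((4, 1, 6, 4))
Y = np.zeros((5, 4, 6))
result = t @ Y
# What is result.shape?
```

(4, 5, 6, 6)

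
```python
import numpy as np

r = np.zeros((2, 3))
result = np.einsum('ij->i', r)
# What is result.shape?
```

(2,)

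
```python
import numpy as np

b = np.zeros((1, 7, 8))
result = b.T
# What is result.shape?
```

(8, 7, 1)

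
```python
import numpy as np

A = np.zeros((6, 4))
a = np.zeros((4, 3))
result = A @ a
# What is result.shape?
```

(6, 3)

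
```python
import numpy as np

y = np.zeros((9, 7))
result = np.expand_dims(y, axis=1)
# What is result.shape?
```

(9, 1, 7)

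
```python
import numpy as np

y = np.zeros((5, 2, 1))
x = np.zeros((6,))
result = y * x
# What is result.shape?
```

(5, 2, 6)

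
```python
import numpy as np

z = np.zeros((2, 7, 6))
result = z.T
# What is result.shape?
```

(6, 7, 2)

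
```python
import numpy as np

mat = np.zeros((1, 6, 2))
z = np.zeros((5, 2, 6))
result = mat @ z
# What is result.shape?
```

(5, 6, 6)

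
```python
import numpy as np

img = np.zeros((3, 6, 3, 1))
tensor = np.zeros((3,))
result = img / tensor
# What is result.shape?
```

(3, 6, 3, 3)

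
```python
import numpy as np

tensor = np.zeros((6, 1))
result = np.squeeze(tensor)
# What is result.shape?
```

(6,)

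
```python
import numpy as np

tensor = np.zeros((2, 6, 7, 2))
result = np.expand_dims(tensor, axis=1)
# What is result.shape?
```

(2, 1, 6, 7, 2)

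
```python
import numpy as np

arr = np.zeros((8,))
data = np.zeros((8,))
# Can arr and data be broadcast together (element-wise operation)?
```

Yes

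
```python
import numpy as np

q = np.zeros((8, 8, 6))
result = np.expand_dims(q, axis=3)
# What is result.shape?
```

(8, 8, 6, 1)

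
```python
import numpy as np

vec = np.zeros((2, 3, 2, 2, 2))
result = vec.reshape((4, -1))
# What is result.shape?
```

(4, 12)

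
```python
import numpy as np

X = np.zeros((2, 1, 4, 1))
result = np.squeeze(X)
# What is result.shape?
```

(2, 4)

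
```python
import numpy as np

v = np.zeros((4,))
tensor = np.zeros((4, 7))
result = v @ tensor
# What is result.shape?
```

(7,)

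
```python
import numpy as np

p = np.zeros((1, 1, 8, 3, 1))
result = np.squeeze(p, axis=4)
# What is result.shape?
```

(1, 1, 8, 3)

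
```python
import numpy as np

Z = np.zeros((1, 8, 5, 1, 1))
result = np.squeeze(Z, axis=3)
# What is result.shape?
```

(1, 8, 5, 1)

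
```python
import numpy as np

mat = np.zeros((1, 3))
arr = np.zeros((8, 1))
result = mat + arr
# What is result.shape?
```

(8, 3)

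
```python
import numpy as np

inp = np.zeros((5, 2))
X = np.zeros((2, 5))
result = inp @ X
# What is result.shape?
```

(5, 5)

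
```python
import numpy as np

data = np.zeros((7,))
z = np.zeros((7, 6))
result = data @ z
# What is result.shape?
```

(6,)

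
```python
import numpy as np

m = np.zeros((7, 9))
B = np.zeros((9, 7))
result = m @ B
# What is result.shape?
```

(7, 7)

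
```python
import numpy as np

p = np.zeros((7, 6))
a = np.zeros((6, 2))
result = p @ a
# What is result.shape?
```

(7, 2)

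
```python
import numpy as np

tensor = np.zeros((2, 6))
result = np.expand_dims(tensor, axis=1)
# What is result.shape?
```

(2, 1, 6)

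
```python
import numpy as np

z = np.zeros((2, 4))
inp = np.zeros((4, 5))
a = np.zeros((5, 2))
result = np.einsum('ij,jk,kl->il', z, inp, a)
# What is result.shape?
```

(2, 2)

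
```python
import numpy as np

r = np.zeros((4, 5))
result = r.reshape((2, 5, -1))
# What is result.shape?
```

(2, 5, 2)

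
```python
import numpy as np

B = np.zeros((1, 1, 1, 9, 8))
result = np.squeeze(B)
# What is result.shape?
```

(9, 8)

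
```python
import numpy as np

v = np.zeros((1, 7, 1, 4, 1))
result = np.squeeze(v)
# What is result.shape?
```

(7, 4)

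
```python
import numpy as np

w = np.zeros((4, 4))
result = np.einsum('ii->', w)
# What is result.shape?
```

()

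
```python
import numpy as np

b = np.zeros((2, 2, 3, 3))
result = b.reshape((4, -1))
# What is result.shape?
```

(4, 9)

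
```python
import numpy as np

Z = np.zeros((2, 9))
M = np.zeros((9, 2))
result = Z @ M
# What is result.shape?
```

(2, 2)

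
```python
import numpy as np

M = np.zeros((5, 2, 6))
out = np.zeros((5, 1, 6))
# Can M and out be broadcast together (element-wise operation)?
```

Yes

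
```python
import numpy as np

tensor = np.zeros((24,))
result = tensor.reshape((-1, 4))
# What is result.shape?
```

(6, 4)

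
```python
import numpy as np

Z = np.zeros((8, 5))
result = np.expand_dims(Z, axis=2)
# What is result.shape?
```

(8, 5, 1)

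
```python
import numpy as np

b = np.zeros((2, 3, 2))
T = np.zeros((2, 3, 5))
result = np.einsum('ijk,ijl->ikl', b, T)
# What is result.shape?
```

(2, 2, 5)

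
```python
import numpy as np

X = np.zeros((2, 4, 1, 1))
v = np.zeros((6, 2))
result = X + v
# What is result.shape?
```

(2, 4, 6, 2)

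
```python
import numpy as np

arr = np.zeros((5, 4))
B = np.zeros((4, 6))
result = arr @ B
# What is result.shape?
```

(5, 6)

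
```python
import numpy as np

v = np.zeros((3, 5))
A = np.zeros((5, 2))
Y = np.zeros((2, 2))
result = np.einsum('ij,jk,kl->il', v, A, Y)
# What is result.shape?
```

(3, 2)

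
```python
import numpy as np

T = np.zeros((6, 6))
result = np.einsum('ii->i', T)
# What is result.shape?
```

(6,)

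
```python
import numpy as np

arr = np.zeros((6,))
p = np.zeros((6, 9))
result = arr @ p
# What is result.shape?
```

(9,)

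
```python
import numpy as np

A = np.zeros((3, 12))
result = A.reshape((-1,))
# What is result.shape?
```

(36,)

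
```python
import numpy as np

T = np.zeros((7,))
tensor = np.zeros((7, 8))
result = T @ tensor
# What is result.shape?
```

(8,)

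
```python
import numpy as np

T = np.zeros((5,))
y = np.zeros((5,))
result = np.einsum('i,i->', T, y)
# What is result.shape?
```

()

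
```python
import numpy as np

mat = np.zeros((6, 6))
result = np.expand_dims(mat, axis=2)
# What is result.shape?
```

(6, 6, 1)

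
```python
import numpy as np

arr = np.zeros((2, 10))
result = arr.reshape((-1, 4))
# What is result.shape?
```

(5, 4)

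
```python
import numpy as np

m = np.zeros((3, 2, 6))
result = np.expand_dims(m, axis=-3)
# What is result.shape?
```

(3, 1, 2, 6)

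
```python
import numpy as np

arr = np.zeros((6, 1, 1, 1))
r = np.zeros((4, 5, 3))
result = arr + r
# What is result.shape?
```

(6, 4, 5, 3)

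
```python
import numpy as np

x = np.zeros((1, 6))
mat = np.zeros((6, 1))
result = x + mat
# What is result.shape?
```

(6, 6)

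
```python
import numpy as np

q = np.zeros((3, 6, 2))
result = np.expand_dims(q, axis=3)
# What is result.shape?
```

(3, 6, 2, 1)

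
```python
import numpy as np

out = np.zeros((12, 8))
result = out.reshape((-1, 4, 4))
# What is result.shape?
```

(6, 4, 4)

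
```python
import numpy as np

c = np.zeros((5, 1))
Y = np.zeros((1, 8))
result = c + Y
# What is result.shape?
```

(5, 8)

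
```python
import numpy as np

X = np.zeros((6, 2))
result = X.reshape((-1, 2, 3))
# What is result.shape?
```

(2, 2, 3)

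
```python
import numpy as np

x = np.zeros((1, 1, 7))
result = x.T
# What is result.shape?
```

(7, 1, 1)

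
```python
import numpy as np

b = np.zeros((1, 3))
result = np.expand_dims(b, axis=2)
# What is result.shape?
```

(1, 3, 1)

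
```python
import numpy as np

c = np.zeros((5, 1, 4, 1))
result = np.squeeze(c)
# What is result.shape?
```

(5, 4)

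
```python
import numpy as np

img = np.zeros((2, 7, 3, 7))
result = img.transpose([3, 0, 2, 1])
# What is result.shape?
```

(7, 2, 3, 7)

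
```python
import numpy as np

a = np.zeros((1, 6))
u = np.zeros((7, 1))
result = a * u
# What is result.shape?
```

(7, 6)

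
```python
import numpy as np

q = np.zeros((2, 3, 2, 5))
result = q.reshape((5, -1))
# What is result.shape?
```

(5, 12)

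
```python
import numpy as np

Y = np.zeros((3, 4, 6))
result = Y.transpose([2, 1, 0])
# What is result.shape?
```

(6, 4, 3)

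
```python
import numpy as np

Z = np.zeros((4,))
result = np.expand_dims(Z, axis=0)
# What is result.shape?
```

(1, 4)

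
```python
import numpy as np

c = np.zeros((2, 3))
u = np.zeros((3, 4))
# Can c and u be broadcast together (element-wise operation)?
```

No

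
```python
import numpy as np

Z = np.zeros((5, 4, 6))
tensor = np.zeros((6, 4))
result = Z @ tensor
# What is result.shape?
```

(5, 4, 4)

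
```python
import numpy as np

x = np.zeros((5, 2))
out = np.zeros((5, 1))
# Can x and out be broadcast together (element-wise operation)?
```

Yes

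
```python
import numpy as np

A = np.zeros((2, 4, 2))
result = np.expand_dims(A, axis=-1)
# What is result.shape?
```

(2, 4, 2, 1)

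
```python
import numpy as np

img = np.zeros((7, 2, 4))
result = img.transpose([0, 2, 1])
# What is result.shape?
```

(7, 4, 2)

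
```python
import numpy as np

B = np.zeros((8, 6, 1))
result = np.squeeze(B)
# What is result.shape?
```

(8, 6)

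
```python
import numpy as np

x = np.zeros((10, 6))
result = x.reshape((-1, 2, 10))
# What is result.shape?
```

(3, 2, 10)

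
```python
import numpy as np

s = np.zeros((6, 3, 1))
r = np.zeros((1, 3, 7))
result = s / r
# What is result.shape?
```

(6, 3, 7)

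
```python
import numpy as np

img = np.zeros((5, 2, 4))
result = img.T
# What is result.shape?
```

(4, 2, 5)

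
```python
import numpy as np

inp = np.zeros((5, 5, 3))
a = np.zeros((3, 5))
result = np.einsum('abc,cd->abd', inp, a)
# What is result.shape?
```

(5, 5, 5)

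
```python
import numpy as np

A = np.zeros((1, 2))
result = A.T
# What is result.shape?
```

(2, 1)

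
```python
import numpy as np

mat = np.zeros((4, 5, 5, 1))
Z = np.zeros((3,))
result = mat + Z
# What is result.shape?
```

(4, 5, 5, 3)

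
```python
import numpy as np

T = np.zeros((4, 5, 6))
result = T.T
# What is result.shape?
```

(6, 5, 4)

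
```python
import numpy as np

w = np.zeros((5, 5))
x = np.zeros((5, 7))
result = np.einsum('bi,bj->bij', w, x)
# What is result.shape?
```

(5, 5, 7)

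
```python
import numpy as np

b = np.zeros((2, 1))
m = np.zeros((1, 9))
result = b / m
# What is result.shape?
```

(2, 9)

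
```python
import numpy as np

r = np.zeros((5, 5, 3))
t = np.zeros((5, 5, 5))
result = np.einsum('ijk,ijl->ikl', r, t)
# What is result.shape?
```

(5, 3, 5)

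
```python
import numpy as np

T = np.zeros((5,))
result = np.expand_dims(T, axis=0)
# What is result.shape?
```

(1, 5)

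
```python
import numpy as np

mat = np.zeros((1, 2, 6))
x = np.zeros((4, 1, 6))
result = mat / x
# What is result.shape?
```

(4, 2, 6)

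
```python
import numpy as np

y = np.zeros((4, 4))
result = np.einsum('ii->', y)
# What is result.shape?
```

()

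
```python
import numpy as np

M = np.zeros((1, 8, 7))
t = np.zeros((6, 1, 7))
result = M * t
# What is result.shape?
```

(6, 8, 7)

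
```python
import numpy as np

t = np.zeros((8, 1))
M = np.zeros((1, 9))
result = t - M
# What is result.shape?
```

(8, 9)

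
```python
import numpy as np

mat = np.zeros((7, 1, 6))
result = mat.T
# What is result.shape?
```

(6, 1, 7)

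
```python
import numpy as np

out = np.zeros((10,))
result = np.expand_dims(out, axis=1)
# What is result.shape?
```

(10, 1)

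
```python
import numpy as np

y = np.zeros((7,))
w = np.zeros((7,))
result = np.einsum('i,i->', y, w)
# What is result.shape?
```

()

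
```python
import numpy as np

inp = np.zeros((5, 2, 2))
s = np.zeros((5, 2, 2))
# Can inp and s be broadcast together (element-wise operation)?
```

Yes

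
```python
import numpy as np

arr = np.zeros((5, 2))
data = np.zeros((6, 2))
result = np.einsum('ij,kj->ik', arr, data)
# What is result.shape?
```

(5, 6)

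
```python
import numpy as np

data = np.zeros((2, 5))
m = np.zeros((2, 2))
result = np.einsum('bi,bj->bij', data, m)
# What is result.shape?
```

(2, 5, 2)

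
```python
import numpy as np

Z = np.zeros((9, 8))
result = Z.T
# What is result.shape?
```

(8, 9)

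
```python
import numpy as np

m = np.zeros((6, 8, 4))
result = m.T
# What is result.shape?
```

(4, 8, 6)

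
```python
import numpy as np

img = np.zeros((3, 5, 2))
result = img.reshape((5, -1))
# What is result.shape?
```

(5, 6)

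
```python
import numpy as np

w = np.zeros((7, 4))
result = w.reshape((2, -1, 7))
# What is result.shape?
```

(2, 2, 7)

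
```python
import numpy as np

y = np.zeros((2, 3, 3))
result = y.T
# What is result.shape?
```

(3, 3, 2)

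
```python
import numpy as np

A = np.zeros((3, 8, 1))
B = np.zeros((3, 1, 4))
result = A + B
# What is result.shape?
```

(3, 8, 4)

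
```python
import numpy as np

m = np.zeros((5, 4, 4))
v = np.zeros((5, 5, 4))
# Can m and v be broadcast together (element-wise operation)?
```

No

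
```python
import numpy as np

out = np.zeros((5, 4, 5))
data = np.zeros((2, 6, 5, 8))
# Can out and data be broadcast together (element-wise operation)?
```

No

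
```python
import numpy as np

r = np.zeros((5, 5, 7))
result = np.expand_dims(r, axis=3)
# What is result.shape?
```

(5, 5, 7, 1)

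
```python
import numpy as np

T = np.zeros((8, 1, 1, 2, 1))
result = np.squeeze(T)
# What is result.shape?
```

(8, 2)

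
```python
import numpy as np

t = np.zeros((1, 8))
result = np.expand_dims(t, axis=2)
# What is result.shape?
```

(1, 8, 1)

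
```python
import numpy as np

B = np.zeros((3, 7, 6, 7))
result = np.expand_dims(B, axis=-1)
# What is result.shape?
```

(3, 7, 6, 7, 1)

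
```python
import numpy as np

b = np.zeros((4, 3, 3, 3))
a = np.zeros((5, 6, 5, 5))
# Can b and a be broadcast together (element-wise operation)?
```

No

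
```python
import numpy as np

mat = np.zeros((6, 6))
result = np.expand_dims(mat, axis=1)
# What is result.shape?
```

(6, 1, 6)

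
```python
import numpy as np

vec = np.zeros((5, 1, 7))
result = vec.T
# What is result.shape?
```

(7, 1, 5)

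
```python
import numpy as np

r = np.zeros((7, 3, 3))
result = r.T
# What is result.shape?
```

(3, 3, 7)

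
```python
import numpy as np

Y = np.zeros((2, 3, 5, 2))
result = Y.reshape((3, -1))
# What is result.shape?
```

(3, 20)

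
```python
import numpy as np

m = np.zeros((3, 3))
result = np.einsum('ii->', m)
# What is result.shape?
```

()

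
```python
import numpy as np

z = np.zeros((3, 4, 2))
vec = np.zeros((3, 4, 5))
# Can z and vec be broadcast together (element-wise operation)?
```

No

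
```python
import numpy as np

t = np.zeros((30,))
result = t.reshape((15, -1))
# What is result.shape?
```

(15, 2)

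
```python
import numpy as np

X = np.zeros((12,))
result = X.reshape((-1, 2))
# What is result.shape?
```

(6, 2)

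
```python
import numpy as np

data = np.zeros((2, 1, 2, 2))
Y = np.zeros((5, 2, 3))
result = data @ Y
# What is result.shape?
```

(2, 5, 2, 3)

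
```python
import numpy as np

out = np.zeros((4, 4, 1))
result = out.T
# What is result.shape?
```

(1, 4, 4)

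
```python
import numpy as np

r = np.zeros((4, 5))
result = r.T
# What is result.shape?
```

(5, 4)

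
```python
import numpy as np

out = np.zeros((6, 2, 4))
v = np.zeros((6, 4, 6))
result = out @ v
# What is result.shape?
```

(6, 2, 6)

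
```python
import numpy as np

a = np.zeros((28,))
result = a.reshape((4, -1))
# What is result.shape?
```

(4, 7)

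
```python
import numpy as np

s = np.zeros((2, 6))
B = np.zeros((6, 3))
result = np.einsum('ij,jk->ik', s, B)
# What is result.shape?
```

(2, 3)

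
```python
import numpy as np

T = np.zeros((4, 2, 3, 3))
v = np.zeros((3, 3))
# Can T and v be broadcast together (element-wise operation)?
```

Yes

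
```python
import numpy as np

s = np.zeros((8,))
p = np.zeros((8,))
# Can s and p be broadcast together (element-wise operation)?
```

Yes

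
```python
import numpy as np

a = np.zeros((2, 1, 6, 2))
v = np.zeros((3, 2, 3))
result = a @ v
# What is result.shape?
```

(2, 3, 6, 3)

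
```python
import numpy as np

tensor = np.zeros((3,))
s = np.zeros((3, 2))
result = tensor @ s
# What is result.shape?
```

(2,)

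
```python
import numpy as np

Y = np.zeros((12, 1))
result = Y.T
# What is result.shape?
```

(1, 12)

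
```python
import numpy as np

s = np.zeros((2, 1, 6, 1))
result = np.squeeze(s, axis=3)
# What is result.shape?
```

(2, 1, 6)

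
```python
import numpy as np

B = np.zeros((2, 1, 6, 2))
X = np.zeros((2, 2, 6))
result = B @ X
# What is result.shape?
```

(2, 2, 6, 6)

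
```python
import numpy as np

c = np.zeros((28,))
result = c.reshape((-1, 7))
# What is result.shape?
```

(4, 7)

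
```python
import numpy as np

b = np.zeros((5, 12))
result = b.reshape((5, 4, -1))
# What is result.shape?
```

(5, 4, 3)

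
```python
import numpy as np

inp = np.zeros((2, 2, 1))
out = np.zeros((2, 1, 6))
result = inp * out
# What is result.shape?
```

(2, 2, 6)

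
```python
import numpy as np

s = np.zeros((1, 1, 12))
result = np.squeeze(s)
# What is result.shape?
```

(12,)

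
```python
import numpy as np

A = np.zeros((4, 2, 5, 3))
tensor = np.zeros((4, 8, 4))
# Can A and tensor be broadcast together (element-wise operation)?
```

No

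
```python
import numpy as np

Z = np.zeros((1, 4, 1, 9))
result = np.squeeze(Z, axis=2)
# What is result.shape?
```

(1, 4, 9)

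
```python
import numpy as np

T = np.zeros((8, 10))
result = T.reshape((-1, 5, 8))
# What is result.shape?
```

(2, 5, 8)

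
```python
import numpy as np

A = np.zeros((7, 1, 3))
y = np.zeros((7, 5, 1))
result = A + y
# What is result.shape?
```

(7, 5, 3)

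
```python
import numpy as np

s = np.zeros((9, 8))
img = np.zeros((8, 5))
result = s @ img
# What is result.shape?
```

(9, 5)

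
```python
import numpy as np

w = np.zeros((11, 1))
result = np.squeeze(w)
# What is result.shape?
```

(11,)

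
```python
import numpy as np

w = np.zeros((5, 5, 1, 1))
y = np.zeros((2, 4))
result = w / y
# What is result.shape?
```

(5, 5, 2, 4)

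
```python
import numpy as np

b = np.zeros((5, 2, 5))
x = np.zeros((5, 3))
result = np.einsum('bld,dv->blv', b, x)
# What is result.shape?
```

(5, 2, 3)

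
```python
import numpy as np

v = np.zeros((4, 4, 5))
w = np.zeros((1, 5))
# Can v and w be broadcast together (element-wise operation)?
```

Yes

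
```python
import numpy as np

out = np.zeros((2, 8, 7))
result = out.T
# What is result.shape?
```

(7, 8, 2)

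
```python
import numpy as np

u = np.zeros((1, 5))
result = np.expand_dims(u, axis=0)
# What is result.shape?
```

(1, 1, 5)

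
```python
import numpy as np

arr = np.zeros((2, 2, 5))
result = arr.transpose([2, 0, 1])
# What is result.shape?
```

(5, 2, 2)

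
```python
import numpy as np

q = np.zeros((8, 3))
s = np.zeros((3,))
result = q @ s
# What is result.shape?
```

(8,)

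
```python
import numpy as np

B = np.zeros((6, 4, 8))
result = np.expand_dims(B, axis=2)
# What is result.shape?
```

(6, 4, 1, 8)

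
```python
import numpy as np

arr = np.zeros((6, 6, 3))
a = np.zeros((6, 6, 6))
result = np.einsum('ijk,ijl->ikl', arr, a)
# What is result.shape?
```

(6, 3, 6)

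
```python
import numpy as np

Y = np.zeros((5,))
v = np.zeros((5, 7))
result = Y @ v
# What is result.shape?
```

(7,)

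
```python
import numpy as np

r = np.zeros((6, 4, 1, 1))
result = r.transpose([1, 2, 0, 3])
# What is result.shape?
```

(4, 1, 6, 1)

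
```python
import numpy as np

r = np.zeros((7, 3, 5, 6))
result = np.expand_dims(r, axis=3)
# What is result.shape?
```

(7, 3, 5, 1, 6)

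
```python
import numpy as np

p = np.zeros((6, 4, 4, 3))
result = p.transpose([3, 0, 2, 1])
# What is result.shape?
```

(3, 6, 4, 4)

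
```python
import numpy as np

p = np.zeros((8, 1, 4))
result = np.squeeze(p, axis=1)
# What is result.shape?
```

(8, 4)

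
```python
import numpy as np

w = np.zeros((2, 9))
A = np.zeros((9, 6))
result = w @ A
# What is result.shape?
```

(2, 6)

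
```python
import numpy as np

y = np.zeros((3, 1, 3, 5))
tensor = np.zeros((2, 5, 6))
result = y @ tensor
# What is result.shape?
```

(3, 2, 3, 6)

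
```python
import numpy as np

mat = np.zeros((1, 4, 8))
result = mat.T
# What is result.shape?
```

(8, 4, 1)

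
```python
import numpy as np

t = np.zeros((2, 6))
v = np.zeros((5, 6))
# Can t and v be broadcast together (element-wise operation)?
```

No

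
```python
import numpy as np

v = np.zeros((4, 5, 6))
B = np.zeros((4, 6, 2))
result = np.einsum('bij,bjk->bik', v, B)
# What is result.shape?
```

(4, 5, 2)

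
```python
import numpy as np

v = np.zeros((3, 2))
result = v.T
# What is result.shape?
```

(2, 3)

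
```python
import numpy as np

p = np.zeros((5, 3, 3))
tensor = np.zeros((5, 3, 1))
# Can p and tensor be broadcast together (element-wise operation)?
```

Yes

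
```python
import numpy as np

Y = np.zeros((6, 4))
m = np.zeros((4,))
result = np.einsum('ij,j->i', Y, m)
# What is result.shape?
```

(6,)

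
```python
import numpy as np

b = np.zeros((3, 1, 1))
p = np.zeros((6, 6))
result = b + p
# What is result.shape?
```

(3, 6, 6)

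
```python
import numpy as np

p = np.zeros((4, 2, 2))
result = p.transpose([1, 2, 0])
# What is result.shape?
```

(2, 2, 4)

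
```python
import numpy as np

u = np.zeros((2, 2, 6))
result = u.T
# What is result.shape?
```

(6, 2, 2)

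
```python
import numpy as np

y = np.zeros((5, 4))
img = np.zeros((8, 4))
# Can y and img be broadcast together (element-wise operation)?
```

No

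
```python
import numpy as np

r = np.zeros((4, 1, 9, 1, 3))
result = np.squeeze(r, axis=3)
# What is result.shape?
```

(4, 1, 9, 3)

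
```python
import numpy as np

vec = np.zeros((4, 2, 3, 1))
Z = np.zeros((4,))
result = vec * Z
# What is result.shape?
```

(4, 2, 3, 4)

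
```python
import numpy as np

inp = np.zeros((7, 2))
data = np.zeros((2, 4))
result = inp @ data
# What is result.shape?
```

(7, 4)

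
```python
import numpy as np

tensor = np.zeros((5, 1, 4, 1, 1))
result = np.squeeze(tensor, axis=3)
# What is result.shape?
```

(5, 1, 4, 1)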